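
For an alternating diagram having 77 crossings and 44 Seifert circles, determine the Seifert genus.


For alternating knots, g = (c - s + 1)/2.
= (77 - 44 + 1)/2
= 34/2 = 17

17


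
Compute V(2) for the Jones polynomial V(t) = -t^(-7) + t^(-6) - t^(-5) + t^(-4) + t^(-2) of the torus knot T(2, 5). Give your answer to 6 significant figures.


Substituting t = 2 into V(t) = -t^(-7) + t^(-6) - t^(-5) + t^(-4) + t^(-2):
  (-)t^(-7) = -0.0078125
  (+)t^(-6) = 0.015625
  (-)t^(-5) = -0.03125
  (+)t^(-4) = 0.0625
  (+)t^(-2) = 0.25
Sum = (-0.0078125) + (0.015625) + (-0.03125) + (0.0625) + (0.25)
= 0.2890625
Rounded to 6 significant figures: 0.289062

0.289062


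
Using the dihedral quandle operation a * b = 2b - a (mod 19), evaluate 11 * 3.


11 * 3 = 2*3 - 11 mod 19
= 6 - 11 mod 19
= -5 mod 19 = 14

14


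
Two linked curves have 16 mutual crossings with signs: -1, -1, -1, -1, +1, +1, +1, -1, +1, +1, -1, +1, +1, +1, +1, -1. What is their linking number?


Step 1: Count positive crossings: 9
Step 2: Count negative crossings: 7
Step 3: Sum of signs = 9 - 7 = 2
Step 4: Linking number = sum/2 = 2/2 = 1

1


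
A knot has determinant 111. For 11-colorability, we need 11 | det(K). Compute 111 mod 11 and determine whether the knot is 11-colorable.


Step 1: A knot is p-colorable if and only if p divides its determinant.
Step 2: Compute 111 mod 11.
111 = 10 * 11 + 1
Step 3: 111 mod 11 = 1
Step 4: The knot is 11-colorable: no

1


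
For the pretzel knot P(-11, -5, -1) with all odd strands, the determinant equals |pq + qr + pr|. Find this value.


Step 1: Compute pq + qr + pr.
pq = (-11)*(-5) = 55
qr = (-5)*(-1) = 5
pr = (-11)*(-1) = 11
pq + qr + pr = 55 + 5 + 11 = 71
Step 2: Take absolute value.
det(P(-11,-5,-1)) = |71| = 71

71


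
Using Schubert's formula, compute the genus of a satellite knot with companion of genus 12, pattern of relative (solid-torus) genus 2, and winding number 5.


Schubert: g(satellite) = g_rel(pattern) + |winding| * g(companion),
where g_rel(pattern) is the genus of the pattern relative to the solid torus.
= 2 + 5 * 12
= 2 + 60 = 62

62


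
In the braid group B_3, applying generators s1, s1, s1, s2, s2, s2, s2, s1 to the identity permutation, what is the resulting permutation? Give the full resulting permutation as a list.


Starting with identity [1, 2, 3].
Apply generators in sequence:
  After s1: [2, 1, 3]
  After s1: [1, 2, 3]
  After s1: [2, 1, 3]
  After s2: [2, 3, 1]
  After s2: [2, 1, 3]
  After s2: [2, 3, 1]
  After s2: [2, 1, 3]
  After s1: [1, 2, 3]
Final permutation: [1, 2, 3]

[1, 2, 3]


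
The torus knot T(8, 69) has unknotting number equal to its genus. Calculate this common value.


For a torus knot T(p,q), both the unknotting number and genus equal (p-1)(q-1)/2.
= (8-1)(69-1)/2
= 7*68/2
= 476/2 = 238

238


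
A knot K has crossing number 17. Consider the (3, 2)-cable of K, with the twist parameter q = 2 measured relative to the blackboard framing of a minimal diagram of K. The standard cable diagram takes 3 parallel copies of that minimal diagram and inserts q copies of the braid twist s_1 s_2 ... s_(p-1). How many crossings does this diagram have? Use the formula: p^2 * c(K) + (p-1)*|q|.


Step 1: Each of the c(K) crossings of the companion diagram becomes p*p = p^2 crossings among the p parallel strands, and each of the |q| twists s_1 s_2 ... s_(p-1) adds (p-1) crossings.
  Crossings = p^2 * c(K) + (p-1)*|q|
Step 2: = 3^2 * 17 + (3-1)*2
Step 3: = 9*17 + 2*2
Step 4: = 153 + 4 = 157

157


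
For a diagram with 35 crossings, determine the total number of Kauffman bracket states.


Each crossing contributes 2 choices (A-smoothing or B-smoothing).
Total states = 2^35 = 34359738368

34359738368


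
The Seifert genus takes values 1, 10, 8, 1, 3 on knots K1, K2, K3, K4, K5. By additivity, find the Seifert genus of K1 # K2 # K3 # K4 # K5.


The Seifert genus is additive under connected sum.
Seifert genus(K1 # K2 # K3 # K4 # K5) = (1) + (10) + (8) + (1) + (3)
= 23

23


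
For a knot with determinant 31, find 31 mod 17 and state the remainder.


Step 1: A knot is p-colorable if and only if p divides its determinant.
Step 2: Compute 31 mod 17.
31 = 1 * 17 + 14
Step 3: 31 mod 17 = 14
Step 4: The knot is 17-colorable: no

14


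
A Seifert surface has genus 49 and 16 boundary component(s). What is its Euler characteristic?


chi = 2 - 2g - b
= 2 - 2*49 - 16
= 2 - 98 - 16 = -112

-112


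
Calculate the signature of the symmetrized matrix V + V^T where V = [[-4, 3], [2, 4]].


Step 1: V + V^T = [[-8, 5], [5, 8]]
Step 2: trace = 0, det = -89
Step 3: Discriminant = 0^2 - 4*(-89) = 356
Step 4: Eigenvalues: 9.43398, -9.43398
Step 5: Signature = (# positive eigenvalues) - (# negative eigenvalues) = 0

0


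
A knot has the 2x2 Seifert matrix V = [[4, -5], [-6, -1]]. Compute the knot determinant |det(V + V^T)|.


Step 1: Form V + V^T where V = [[4, -5], [-6, -1]]
  V^T = [[4, -6], [-5, -1]]
  V + V^T = [[8, -11], [-11, -2]]
Step 2: det(V + V^T) = 8*(-2) - (-11)*(-11)
  = -16 - 121 = -137
Step 3: Knot determinant = |det(V + V^T)| = |-137| = 137

137


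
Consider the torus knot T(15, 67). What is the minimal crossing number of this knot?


For a torus knot T(p, q) with gcd(p,q)=1,
the crossing number is min(p*(q-1), q*(p-1)).
p*(q-1) = 15*66 = 990
q*(p-1) = 67*14 = 938
min(990, 938) = 938

938


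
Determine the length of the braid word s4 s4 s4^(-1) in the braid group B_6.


The word length counts the number of generators (including inverses).
Listing each generator: s4, s4, s4^(-1)
There are 3 generators in this braid word.

3


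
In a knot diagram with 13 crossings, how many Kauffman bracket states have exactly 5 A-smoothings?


We choose which 5 of 13 crossings get A-smoothings.
C(13, 5) = 13! / (5! * 8!)
= 1287

1287


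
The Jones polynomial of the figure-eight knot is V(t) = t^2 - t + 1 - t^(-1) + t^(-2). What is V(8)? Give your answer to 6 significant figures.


Substituting t = 8 into V(t) = t^2 - t + 1 - t^(-1) + t^(-2):
  (+)t^(2) = 64
  (-)t^(1) = -8
  (+)t^(0) = 1
  (-)t^(-1) = -0.125
  (+)t^(-2) = 0.015625
Sum = (64) + (-8) + (1) + (-0.125) + (0.015625)
= 56.890625
Rounded to 6 significant figures: 56.8906

56.8906


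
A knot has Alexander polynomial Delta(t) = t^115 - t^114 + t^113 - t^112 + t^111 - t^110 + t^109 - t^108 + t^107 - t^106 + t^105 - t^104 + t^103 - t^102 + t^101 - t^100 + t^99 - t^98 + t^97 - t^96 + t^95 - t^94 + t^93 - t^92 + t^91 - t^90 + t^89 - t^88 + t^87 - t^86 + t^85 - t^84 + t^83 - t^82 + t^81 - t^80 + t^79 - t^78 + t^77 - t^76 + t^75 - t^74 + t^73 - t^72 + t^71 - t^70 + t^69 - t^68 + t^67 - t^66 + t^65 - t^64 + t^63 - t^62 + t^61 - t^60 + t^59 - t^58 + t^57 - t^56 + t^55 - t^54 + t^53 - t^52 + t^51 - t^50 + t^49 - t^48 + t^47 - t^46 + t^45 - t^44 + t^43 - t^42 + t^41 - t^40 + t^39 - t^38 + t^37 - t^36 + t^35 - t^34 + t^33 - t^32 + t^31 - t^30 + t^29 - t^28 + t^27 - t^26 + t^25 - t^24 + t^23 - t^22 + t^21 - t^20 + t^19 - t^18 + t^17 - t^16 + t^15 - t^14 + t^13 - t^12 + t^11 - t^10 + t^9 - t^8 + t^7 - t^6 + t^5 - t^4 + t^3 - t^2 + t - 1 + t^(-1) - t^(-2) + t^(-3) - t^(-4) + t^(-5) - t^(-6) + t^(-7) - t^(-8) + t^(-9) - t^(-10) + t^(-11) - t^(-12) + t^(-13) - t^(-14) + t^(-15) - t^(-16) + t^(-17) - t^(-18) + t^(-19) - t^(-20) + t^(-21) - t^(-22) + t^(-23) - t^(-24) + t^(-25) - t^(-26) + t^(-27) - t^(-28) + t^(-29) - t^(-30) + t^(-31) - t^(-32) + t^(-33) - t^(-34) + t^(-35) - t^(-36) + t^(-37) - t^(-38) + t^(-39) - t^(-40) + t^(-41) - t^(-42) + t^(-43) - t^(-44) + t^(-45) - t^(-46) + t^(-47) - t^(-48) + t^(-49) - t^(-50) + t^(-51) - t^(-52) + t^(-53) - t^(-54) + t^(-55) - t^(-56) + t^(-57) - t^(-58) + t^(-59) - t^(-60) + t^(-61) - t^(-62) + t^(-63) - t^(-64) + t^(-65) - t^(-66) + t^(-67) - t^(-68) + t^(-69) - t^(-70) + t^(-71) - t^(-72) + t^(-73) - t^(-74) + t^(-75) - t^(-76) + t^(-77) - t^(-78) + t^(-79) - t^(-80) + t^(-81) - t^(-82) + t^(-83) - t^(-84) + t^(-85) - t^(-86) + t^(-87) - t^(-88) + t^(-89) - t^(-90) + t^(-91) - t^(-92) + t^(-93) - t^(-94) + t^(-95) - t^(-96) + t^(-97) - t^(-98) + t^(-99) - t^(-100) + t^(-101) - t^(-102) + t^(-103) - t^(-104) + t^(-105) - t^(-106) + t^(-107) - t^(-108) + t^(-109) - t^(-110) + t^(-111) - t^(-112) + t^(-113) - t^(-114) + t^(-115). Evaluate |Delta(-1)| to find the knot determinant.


Step 1: The polynomial has 231 terms with alternating signs, exponents from 115 down to -115.
Step 2: Substitute t = -1. The i-th term has coefficient (-1)^i and exponent (m-i),
  so its value is (-1)^i * (-1)^(m-i) = (-1)^m = -1 for every i.
Step 3: All 231 terms equal -1, so Delta(-1) = 231 * (-1) = -231
Step 4: |Delta(-1)| = 231

231


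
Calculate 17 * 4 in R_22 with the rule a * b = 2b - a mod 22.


17 * 4 = 2*4 - 17 mod 22
= 8 - 17 mod 22
= -9 mod 22 = 13

13


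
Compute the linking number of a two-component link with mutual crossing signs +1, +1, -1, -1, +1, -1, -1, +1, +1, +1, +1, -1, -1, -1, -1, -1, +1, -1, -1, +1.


Step 1: Count positive crossings: 9
Step 2: Count negative crossings: 11
Step 3: Sum of signs = 9 - 11 = -2
Step 4: Linking number = sum/2 = -2/2 = -1

-1


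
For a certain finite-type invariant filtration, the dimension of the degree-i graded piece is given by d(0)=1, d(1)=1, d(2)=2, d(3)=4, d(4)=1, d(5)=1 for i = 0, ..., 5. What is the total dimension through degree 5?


Total dimension = d(0) + d(1) + ... + d(5)
= 1 + 1 + 2 + 4 + 1 + 1
= 10

10


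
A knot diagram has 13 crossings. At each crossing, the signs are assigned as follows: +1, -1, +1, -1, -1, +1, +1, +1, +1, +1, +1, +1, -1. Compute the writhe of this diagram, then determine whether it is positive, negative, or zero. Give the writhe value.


Step 1: Count positive crossings (+1).
Positive crossings: 9
Step 2: Count negative crossings (-1).
Negative crossings: 4
Step 3: Writhe = (positive) - (negative)
w = 9 - 4 = 5
Step 4: |w| = 5, and w is positive

5


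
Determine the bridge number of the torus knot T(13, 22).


The bridge number of T(p,q) is min(p,q).
min(13, 22) = 13

13


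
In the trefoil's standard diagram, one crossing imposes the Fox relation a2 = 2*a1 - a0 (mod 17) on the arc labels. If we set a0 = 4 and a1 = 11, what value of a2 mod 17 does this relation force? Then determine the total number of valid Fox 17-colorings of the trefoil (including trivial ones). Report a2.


Step 1: Apply the given crossing relation 2*a1 - a0 - a2 = 0 (mod 17).
  a2 = 2*a1 - a0 mod 17
  a2 = 2*11 - 4 mod 17
  a2 = 22 - 4 mod 17
  a2 = 18 mod 17 = 1
Step 2: The trefoil has determinant 3.
  Number of Fox p-colorings (p prime) is p^2 if p = 3, else p.
  Since 17 does not divide 3, only trivial (constant) colorings exist.
  (So the trial a0 = 4, a1 = 11 with a0 != a1 does NOT extend to a valid coloring of the whole trefoil: the other two crossing relations require 3*(a1 - a0) = 0 (mod 17), which fails.)
  Total colorings = 17
Step 3: a2 = 1, total Fox 17-colorings = 17

1


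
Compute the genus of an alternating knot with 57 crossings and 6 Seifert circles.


For alternating knots, g = (c - s + 1)/2.
= (57 - 6 + 1)/2
= 52/2 = 26

26


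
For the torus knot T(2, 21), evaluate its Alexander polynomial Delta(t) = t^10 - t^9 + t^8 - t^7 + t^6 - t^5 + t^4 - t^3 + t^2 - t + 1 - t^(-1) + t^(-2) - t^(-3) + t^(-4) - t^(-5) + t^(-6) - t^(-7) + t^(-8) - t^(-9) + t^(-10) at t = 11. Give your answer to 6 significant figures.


Substituting t = 11 into Delta(t) = t^10 - t^9 + t^8 - t^7 + t^6 - t^5 + t^4 - t^3 + t^2 - t + 1 - t^(-1) + t^(-2) - t^(-3) + t^(-4) - t^(-5) + t^(-6) - t^(-7) + t^(-8) - t^(-9) + t^(-10):
Term values: (25937424601) + (-2357947691) + (214358881) + (-19487171) + (1771561) + (-161051) + (14641) + (-1331) + (121) + (-11) + (1) + (-0.0909091) + (0.00826446) + (-0.000751315) + (6.83013e-05) + (-6.20921e-06) + (5.64474e-07) + (-5.13158e-08) + (4.66507e-09) + (-4.24098e-10) + (3.85543e-11)
Sum = 2.377597255e+10
Rounded to 6 significant figures: 2.3776e+10

2.3776e+10


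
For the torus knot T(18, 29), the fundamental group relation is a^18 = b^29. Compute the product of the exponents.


The relation is a^18 = b^29.
Product of exponents = 18 * 29
= 522

522


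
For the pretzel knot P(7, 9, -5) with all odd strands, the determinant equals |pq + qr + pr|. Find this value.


Step 1: Compute pq + qr + pr.
pq = 7*9 = 63
qr = 9*(-5) = -45
pr = 7*(-5) = -35
pq + qr + pr = 63 + (-45) + (-35) = -17
Step 2: Take absolute value.
det(P(7,9,-5)) = |-17| = 17

17


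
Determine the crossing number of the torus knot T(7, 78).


For a torus knot T(p, q) with gcd(p,q)=1,
the crossing number is min(p*(q-1), q*(p-1)).
p*(q-1) = 7*77 = 539
q*(p-1) = 78*6 = 468
min(539, 468) = 468

468


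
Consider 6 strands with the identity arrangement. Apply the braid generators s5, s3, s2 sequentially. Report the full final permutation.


Starting with identity [1, 2, 3, 4, 5, 6].
Apply generators in sequence:
  After s5: [1, 2, 3, 4, 6, 5]
  After s3: [1, 2, 4, 3, 6, 5]
  After s2: [1, 4, 2, 3, 6, 5]
Final permutation: [1, 4, 2, 3, 6, 5]

[1, 4, 2, 3, 6, 5]


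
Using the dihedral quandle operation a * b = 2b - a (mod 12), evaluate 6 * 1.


6 * 1 = 2*1 - 6 mod 12
= 2 - 6 mod 12
= -4 mod 12 = 8

8


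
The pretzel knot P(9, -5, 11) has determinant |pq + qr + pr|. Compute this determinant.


Step 1: Compute pq + qr + pr.
pq = 9*(-5) = -45
qr = (-5)*11 = -55
pr = 9*11 = 99
pq + qr + pr = -45 + (-55) + 99 = -1
Step 2: Take absolute value.
det(P(9,-5,11)) = |-1| = 1

1


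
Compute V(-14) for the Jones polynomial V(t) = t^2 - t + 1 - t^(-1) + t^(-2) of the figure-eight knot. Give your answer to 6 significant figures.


Substituting t = -14 into V(t) = t^2 - t + 1 - t^(-1) + t^(-2):
  (+)t^(2) = 196
  (-)t^(1) = 14
  (+)t^(0) = 1
  (-)t^(-1) = 0.0714286
  (+)t^(-2) = 0.00510204
Sum = (196) + (14) + (1) + (0.0714286) + (0.00510204)
= 211.0765306
Rounded to 6 significant figures: 211.077

211.077


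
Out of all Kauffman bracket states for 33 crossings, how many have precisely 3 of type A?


We choose which 3 of 33 crossings get A-smoothings.
C(33, 3) = 33! / (3! * 30!)
= 5456

5456


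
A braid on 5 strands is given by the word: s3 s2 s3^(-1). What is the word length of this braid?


The word length counts the number of generators (including inverses).
Listing each generator: s3, s2, s3^(-1)
There are 3 generators in this braid word.

3


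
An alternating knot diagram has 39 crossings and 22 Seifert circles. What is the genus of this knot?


For alternating knots, g = (c - s + 1)/2.
= (39 - 22 + 1)/2
= 18/2 = 9

9


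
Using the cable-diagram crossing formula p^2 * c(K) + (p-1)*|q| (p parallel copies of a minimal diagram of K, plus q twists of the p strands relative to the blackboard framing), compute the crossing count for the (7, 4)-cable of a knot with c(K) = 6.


Step 1: Each of the c(K) crossings of the companion diagram becomes p*p = p^2 crossings among the p parallel strands, and each of the |q| twists s_1 s_2 ... s_(p-1) adds (p-1) crossings.
  Crossings = p^2 * c(K) + (p-1)*|q|
Step 2: = 7^2 * 6 + (7-1)*4
Step 3: = 49*6 + 6*4
Step 4: = 294 + 24 = 318

318


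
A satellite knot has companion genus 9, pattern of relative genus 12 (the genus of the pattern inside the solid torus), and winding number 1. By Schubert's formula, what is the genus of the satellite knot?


Schubert: g(satellite) = g_rel(pattern) + |winding| * g(companion),
where g_rel(pattern) is the genus of the pattern relative to the solid torus.
= 12 + 1 * 9
= 12 + 9 = 21

21


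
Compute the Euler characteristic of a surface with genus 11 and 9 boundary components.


chi = 2 - 2g - b
= 2 - 2*11 - 9
= 2 - 22 - 9 = -29

-29


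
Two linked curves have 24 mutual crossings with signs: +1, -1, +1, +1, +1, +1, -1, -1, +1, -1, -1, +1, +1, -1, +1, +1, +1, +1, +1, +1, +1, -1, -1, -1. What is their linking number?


Step 1: Count positive crossings: 15
Step 2: Count negative crossings: 9
Step 3: Sum of signs = 15 - 9 = 6
Step 4: Linking number = sum/2 = 6/2 = 3

3


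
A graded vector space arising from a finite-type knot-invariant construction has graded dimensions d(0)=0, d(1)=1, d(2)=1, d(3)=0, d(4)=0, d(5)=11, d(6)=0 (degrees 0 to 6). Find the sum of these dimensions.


Total dimension = d(0) + d(1) + ... + d(6)
= 0 + 1 + 1 + 0 + 0 + 11 + 0
= 13

13


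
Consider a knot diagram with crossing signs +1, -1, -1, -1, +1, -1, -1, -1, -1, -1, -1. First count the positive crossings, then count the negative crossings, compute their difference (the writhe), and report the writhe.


Step 1: Count positive crossings (+1).
Positive crossings: 2
Step 2: Count negative crossings (-1).
Negative crossings: 9
Step 3: Writhe = (positive) - (negative)
w = 2 - 9 = -7
Step 4: |w| = 7, and w is negative

-7


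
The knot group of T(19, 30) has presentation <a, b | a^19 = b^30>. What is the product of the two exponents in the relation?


The relation is a^19 = b^30.
Product of exponents = 19 * 30
= 570

570


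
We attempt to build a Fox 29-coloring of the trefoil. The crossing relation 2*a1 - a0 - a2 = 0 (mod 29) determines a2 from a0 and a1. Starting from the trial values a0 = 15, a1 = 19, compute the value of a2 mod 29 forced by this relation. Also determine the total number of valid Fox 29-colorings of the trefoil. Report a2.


Step 1: Apply the given crossing relation 2*a1 - a0 - a2 = 0 (mod 29).
  a2 = 2*a1 - a0 mod 29
  a2 = 2*19 - 15 mod 29
  a2 = 38 - 15 mod 29
  a2 = 23 mod 29 = 23
Step 2: The trefoil has determinant 3.
  Number of Fox p-colorings (p prime) is p^2 if p = 3, else p.
  Since 29 does not divide 3, only trivial (constant) colorings exist.
  (So the trial a0 = 15, a1 = 19 with a0 != a1 does NOT extend to a valid coloring of the whole trefoil: the other two crossing relations require 3*(a1 - a0) = 0 (mod 29), which fails.)
  Total colorings = 29
Step 3: a2 = 23, total Fox 29-colorings = 29

23


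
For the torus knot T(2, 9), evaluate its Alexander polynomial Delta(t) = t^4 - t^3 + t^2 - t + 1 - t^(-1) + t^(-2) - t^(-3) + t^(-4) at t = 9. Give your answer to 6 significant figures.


Substituting t = 9 into Delta(t) = t^4 - t^3 + t^2 - t + 1 - t^(-1) + t^(-2) - t^(-3) + t^(-4):
Term values: (6561) + (-729) + (81) + (-9) + (1) + (-0.111111) + (0.0123457) + (-0.00137174) + (0.000152416)
Sum = 5904.900015
Rounded to 6 significant figures: 5904.9

5904.9


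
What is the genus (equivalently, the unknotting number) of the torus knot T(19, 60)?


For a torus knot T(p,q), both the unknotting number and genus equal (p-1)(q-1)/2.
= (19-1)(60-1)/2
= 18*59/2
= 1062/2 = 531

531


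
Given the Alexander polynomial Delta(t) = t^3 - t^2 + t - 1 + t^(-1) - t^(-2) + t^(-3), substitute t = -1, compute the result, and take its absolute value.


Step 1: The polynomial has 7 terms with alternating signs, exponents from 3 down to -3.
Step 2: Substitute t = -1. The i-th term has coefficient (-1)^i and exponent (m-i),
  so its value is (-1)^i * (-1)^(m-i) = (-1)^m = -1 for every i.
Step 3: All 7 terms equal -1, so Delta(-1) = 7 * (-1) = -7
Step 4: |Delta(-1)| = 7

7


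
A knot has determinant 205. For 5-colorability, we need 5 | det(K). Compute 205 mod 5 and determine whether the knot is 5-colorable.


Step 1: A knot is p-colorable if and only if p divides its determinant.
Step 2: Compute 205 mod 5.
205 = 41 * 5 + 0
Step 3: 205 mod 5 = 0
Step 4: The knot is 5-colorable: yes

0


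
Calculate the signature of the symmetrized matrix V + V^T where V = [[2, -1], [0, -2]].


Step 1: V + V^T = [[4, -1], [-1, -4]]
Step 2: trace = 0, det = -17
Step 3: Discriminant = 0^2 - 4*(-17) = 68
Step 4: Eigenvalues: 4.12311, -4.12311
Step 5: Signature = (# positive eigenvalues) - (# negative eigenvalues) = 0

0


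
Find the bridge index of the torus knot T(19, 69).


The bridge number of T(p,q) is min(p,q).
min(19, 69) = 19

19


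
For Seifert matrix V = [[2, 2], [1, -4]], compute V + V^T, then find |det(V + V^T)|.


Step 1: Form V + V^T where V = [[2, 2], [1, -4]]
  V^T = [[2, 1], [2, -4]]
  V + V^T = [[4, 3], [3, -8]]
Step 2: det(V + V^T) = 4*(-8) - 3*3
  = -32 - 9 = -41
Step 3: Knot determinant = |det(V + V^T)| = |-41| = 41

41


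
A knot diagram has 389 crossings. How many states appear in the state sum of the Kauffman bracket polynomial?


Each crossing contributes 2 choices (A-smoothing or B-smoothing).
Total states = 2^389 = 1260864198284623334792929283204595641762551656654894293374345388935863096687910739565256520156317300505812095689818112

1260864198284623334792929283204595641762551656654894293374345388935863096687910739565256520156317300505812095689818112


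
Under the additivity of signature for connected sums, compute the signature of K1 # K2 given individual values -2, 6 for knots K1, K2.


The signature is additive under connected sum.
signature(K1 # K2) = (-2) + (6)
= 4

4


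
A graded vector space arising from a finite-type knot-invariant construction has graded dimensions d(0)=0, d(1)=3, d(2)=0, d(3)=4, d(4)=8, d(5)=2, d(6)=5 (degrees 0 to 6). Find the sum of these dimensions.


Total dimension = d(0) + d(1) + ... + d(6)
= 0 + 3 + 0 + 4 + 8 + 2 + 5
= 22

22


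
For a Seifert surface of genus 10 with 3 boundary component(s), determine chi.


chi = 2 - 2g - b
= 2 - 2*10 - 3
= 2 - 20 - 3 = -21

-21


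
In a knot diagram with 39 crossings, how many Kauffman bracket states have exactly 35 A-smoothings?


We choose which 35 of 39 crossings get A-smoothings.
C(39, 35) = 39! / (35! * 4!)
= 82251

82251


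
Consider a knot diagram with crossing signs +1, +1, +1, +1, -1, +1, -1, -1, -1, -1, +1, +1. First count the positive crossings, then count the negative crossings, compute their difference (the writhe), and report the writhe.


Step 1: Count positive crossings (+1).
Positive crossings: 7
Step 2: Count negative crossings (-1).
Negative crossings: 5
Step 3: Writhe = (positive) - (negative)
w = 7 - 5 = 2
Step 4: |w| = 2, and w is positive

2


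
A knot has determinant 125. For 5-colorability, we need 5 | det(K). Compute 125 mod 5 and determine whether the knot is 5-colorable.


Step 1: A knot is p-colorable if and only if p divides its determinant.
Step 2: Compute 125 mod 5.
125 = 25 * 5 + 0
Step 3: 125 mod 5 = 0
Step 4: The knot is 5-colorable: yes

0


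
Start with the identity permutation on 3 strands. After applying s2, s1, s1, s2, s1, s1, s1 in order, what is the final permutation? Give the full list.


Starting with identity [1, 2, 3].
Apply generators in sequence:
  After s2: [1, 3, 2]
  After s1: [3, 1, 2]
  After s1: [1, 3, 2]
  After s2: [1, 2, 3]
  After s1: [2, 1, 3]
  After s1: [1, 2, 3]
  After s1: [2, 1, 3]
Final permutation: [2, 1, 3]

[2, 1, 3]


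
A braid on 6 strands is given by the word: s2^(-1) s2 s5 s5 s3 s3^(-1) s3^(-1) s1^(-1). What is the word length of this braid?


The word length counts the number of generators (including inverses).
Listing each generator: s2^(-1), s2, s5, s5, s3, s3^(-1), s3^(-1), s1^(-1)
There are 8 generators in this braid word.

8


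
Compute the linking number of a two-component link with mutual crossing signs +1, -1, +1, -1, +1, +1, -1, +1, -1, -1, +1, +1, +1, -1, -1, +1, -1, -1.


Step 1: Count positive crossings: 9
Step 2: Count negative crossings: 9
Step 3: Sum of signs = 9 - 9 = 0
Step 4: Linking number = sum/2 = 0/2 = 0

0


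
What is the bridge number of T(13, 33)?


The bridge number of T(p,q) is min(p,q).
min(13, 33) = 13

13


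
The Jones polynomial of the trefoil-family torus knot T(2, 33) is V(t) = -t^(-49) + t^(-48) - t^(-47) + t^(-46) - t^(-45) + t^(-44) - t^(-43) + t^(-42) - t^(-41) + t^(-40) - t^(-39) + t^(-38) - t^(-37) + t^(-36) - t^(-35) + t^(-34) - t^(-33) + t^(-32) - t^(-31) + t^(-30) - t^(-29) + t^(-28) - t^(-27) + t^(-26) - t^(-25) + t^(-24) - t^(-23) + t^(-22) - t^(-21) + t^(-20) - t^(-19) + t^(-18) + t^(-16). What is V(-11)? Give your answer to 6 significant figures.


Substituting t = -11 into V(t) = -t^(-49) + t^(-48) - t^(-47) + t^(-46) - t^(-45) + t^(-44) - t^(-43) + t^(-42) - t^(-41) + t^(-40) - t^(-39) + t^(-38) - t^(-37) + t^(-36) - t^(-35) + t^(-34) - t^(-33) + t^(-32) - t^(-31) + t^(-30) - t^(-29) + t^(-28) - t^(-27) + t^(-26) - t^(-25) + t^(-24) - t^(-23) + t^(-22) - t^(-21) + t^(-20) - t^(-19) + t^(-18) + t^(-16):
  (-)t^(-49) = 9.37041e-52
  (+)t^(-48) = 1.03074e-50
  (-)t^(-47) = 1.13382e-49
  (+)t^(-46) = 1.2472e-48
  (-)t^(-45) = 1.37192e-47
  (+)t^(-44) = 1.50911e-46
  (-)t^(-43) = 1.66002e-45
  (+)t^(-42) = 1.82603e-44
  (-)t^(-41) = 2.00863e-43
  (+)t^(-40) = 2.20949e-42
  (-)t^(-39) = 2.43044e-41
  (+)t^(-38) = 2.67349e-40
  (-)t^(-37) = 2.94083e-39
  (+)t^(-36) = 3.23492e-38
  (-)t^(-35) = 3.55841e-37
  (+)t^(-34) = 3.91425e-36
  (-)t^(-33) = 4.30568e-35
  (+)t^(-32) = 4.73624e-34
  (-)t^(-31) = 5.20987e-33
  (+)t^(-30) = 5.73086e-32
  (-)t^(-29) = 6.30394e-31
  (+)t^(-28) = 6.93433e-30
  (-)t^(-27) = 7.62777e-29
  (+)t^(-26) = 8.39055e-28
  (-)t^(-25) = 9.2296e-27
  (+)t^(-24) = 1.01526e-25
  (-)t^(-23) = 1.11678e-24
  (+)t^(-22) = 1.22846e-23
  (-)t^(-21) = 1.35131e-22
  (+)t^(-20) = 1.48644e-21
  (-)t^(-19) = 1.63508e-20
  (+)t^(-18) = 1.79859e-19
  (+)t^(-16) = 2.17629e-17
Sum = (9.37041e-52) + (1.03074e-50) + (1.13382e-49) + (1.2472e-48) + (1.37192e-47) + (1.50911e-46) + (1.66002e-45) + (1.82603e-44) + (2.00863e-43) + (2.20949e-42) + (2.43044e-41) + (2.67349e-40) + (2.94083e-39) + (3.23492e-38) + (3.55841e-37) + (3.91425e-36) + (4.30568e-35) + (4.73624e-34) + (5.20987e-33) + (5.73086e-32) + (6.30394e-31) + (6.93433e-30) + (7.62777e-29) + (8.39055e-28) + (9.2296e-27) + (1.01526e-25) + (1.11678e-24) + (1.22846e-23) + (1.35131e-22) + (1.48644e-21) + (1.63508e-20) + (1.79859e-19) + (2.17629e-17)
= 2.196075825e-17
Rounded to 6 significant figures: 2.19608e-17

2.19608e-17


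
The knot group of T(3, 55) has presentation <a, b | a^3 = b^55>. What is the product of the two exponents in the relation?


The relation is a^3 = b^55.
Product of exponents = 3 * 55
= 165

165


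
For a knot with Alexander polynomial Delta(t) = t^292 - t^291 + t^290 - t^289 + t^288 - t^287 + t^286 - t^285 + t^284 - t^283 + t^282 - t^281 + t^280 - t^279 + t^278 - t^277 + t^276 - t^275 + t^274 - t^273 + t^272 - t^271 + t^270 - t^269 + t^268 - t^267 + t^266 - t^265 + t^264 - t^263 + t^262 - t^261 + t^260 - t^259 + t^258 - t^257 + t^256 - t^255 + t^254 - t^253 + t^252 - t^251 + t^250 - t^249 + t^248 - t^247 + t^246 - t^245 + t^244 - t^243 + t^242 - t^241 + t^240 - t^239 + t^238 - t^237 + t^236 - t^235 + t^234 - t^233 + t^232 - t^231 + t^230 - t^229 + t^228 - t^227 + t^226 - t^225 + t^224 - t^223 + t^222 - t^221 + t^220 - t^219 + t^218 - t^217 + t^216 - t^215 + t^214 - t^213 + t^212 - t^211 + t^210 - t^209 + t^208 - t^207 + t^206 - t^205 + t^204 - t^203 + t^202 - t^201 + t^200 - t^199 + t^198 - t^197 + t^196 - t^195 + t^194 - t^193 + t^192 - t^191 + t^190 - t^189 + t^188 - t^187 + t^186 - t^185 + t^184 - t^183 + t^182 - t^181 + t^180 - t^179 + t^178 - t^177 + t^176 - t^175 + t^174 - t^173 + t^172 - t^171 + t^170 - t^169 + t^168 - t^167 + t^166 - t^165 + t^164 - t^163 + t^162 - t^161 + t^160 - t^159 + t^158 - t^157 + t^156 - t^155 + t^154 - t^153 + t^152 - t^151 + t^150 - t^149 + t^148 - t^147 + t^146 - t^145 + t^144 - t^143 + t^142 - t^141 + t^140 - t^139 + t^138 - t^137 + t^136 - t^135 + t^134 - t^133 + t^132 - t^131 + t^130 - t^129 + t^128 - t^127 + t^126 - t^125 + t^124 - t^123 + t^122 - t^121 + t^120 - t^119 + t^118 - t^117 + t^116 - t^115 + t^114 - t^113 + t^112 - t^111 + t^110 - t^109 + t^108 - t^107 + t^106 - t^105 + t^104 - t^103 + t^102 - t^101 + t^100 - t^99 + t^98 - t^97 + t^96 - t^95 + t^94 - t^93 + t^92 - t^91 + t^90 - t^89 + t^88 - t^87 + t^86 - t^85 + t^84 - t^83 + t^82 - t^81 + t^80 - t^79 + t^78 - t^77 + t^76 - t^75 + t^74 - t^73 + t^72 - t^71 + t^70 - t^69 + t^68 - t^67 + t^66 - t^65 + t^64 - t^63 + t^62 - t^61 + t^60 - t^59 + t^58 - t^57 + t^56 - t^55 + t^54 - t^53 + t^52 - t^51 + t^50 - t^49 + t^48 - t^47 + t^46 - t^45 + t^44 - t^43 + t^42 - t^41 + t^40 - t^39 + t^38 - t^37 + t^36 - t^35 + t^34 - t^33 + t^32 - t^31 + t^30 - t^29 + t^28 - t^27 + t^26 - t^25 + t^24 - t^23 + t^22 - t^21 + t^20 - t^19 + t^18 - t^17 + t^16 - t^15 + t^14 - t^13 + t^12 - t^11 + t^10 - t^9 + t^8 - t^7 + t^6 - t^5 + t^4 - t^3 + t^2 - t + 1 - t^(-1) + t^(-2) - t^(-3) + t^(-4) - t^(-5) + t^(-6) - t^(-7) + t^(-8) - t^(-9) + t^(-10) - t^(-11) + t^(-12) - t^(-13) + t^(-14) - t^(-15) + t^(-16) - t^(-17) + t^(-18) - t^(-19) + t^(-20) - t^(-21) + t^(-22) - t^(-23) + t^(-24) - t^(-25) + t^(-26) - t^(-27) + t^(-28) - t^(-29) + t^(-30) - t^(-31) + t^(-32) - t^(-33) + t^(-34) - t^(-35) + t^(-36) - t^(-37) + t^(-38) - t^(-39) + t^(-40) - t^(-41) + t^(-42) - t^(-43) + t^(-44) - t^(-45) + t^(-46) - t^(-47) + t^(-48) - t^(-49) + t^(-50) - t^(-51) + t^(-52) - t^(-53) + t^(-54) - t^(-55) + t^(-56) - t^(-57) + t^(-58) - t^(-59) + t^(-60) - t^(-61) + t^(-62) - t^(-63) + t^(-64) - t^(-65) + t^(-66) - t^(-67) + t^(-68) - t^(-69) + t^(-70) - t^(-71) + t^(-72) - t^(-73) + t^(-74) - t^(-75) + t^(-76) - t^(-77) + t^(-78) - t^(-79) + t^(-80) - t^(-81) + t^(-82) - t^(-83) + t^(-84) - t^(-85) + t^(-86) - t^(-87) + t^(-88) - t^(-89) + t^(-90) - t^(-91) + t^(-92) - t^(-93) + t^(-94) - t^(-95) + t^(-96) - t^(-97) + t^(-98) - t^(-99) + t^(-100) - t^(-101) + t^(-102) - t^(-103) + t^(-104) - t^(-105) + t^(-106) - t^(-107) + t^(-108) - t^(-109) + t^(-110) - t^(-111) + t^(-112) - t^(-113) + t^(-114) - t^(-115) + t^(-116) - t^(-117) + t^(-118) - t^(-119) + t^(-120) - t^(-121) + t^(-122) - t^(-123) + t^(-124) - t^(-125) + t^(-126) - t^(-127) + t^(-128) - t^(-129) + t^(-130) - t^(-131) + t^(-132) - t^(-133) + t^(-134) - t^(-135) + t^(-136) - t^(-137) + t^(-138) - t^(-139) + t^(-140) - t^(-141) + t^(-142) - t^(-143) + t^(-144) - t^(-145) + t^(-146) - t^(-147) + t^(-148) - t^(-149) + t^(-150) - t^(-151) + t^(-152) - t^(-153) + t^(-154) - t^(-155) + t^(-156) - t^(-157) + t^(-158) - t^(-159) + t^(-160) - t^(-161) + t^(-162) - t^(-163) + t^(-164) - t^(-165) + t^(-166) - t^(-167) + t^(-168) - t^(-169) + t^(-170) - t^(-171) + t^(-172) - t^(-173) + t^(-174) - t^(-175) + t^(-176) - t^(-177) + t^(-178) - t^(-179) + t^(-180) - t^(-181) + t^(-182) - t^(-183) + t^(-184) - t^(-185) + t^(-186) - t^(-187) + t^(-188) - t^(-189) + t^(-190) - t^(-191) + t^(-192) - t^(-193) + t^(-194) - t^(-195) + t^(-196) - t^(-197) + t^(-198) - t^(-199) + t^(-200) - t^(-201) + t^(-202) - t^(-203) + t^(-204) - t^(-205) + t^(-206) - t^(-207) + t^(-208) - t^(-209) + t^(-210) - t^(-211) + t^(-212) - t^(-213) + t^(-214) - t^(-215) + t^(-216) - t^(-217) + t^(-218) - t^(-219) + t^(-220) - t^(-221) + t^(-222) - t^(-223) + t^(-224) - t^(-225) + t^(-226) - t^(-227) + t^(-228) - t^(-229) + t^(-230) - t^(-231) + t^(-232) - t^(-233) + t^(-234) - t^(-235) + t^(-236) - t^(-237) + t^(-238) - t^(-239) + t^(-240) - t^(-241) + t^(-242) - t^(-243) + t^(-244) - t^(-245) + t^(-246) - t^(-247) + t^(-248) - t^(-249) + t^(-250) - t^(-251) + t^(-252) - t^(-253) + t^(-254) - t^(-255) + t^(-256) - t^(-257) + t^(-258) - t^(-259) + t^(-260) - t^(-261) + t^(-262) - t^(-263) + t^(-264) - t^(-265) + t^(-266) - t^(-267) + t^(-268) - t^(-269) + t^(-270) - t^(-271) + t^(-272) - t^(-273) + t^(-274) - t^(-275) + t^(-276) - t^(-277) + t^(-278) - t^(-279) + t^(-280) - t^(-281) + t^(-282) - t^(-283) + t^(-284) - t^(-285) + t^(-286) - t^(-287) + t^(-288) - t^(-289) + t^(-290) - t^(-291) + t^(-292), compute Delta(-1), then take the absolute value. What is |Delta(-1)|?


Step 1: The polynomial has 585 terms with alternating signs, exponents from 292 down to -292.
Step 2: Substitute t = -1. The i-th term has coefficient (-1)^i and exponent (m-i),
  so its value is (-1)^i * (-1)^(m-i) = (-1)^m = 1 for every i.
Step 3: All 585 terms equal 1, so Delta(-1) = 585 * (1) = 585
Step 4: |Delta(-1)| = 585

585


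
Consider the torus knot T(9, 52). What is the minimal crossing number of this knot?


For a torus knot T(p, q) with gcd(p,q)=1,
the crossing number is min(p*(q-1), q*(p-1)).
p*(q-1) = 9*51 = 459
q*(p-1) = 52*8 = 416
min(459, 416) = 416

416


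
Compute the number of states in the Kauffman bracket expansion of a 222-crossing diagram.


Each crossing contributes 2 choices (A-smoothing or B-smoothing).
Total states = 2^222 = 6739986666787659948666753771754907668409286105635143120275902562304

6739986666787659948666753771754907668409286105635143120275902562304


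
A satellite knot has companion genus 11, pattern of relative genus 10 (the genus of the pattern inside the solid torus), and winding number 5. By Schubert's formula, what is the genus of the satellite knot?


Schubert: g(satellite) = g_rel(pattern) + |winding| * g(companion),
where g_rel(pattern) is the genus of the pattern relative to the solid torus.
= 10 + 5 * 11
= 10 + 55 = 65

65


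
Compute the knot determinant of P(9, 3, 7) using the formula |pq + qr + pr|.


Step 1: Compute pq + qr + pr.
pq = 9*3 = 27
qr = 3*7 = 21
pr = 9*7 = 63
pq + qr + pr = 27 + 21 + 63 = 111
Step 2: Take absolute value.
det(P(9,3,7)) = |111| = 111

111


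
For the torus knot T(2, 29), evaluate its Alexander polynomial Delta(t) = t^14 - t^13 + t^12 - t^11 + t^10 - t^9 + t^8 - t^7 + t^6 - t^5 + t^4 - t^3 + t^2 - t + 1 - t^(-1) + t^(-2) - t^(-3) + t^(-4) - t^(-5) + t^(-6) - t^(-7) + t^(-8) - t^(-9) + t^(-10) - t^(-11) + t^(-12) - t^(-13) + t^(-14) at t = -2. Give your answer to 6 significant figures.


Substituting t = -2 into Delta(t) = t^14 - t^13 + t^12 - t^11 + t^10 - t^9 + t^8 - t^7 + t^6 - t^5 + t^4 - t^3 + t^2 - t + 1 - t^(-1) + t^(-2) - t^(-3) + t^(-4) - t^(-5) + t^(-6) - t^(-7) + t^(-8) - t^(-9) + t^(-10) - t^(-11) + t^(-12) - t^(-13) + t^(-14):
Term values: (16384) + (8192) + (4096) + (2048) + (1024) + (512) + (256) + (128) + (64) + (32) + (16) + (8) + (4) + (2) + (1) + (0.5) + (0.25) + (0.125) + (0.0625) + (0.03125) + (0.015625) + (0.0078125) + (0.00390625) + (0.00195312) + (0.000976562) + (0.000488281) + (0.000244141) + (0.00012207) + (6.10352e-05)
Sum = 32767.99994
Rounded to 6 significant figures: 32768

32768


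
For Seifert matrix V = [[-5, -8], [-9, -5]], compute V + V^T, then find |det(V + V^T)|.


Step 1: Form V + V^T where V = [[-5, -8], [-9, -5]]
  V^T = [[-5, -9], [-8, -5]]
  V + V^T = [[-10, -17], [-17, -10]]
Step 2: det(V + V^T) = (-10)*(-10) - (-17)*(-17)
  = 100 - 289 = -189
Step 3: Knot determinant = |det(V + V^T)| = |-189| = 189

189


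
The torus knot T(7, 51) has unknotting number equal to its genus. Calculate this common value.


For a torus knot T(p,q), both the unknotting number and genus equal (p-1)(q-1)/2.
= (7-1)(51-1)/2
= 6*50/2
= 300/2 = 150

150


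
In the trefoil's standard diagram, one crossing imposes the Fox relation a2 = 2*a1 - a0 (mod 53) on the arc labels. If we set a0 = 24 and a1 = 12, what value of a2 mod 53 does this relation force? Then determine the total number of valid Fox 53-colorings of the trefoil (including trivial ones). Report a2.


Step 1: Apply the given crossing relation 2*a1 - a0 - a2 = 0 (mod 53).
  a2 = 2*a1 - a0 mod 53
  a2 = 2*12 - 24 mod 53
  a2 = 24 - 24 mod 53
  a2 = 0 mod 53 = 0
Step 2: The trefoil has determinant 3.
  Number of Fox p-colorings (p prime) is p^2 if p = 3, else p.
  Since 53 does not divide 3, only trivial (constant) colorings exist.
  (So the trial a0 = 24, a1 = 12 with a0 != a1 does NOT extend to a valid coloring of the whole trefoil: the other two crossing relations require 3*(a1 - a0) = 0 (mod 53), which fails.)
  Total colorings = 53
Step 3: a2 = 0, total Fox 53-colorings = 53

0


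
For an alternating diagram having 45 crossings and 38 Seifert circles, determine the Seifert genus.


For alternating knots, g = (c - s + 1)/2.
= (45 - 38 + 1)/2
= 8/2 = 4

4


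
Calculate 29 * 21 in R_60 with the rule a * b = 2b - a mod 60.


29 * 21 = 2*21 - 29 mod 60
= 42 - 29 mod 60
= 13 mod 60 = 13

13


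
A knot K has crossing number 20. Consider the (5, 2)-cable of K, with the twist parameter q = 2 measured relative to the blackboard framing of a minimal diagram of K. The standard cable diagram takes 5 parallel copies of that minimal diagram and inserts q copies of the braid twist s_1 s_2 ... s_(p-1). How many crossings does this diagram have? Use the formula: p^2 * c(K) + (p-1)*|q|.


Step 1: Each of the c(K) crossings of the companion diagram becomes p*p = p^2 crossings among the p parallel strands, and each of the |q| twists s_1 s_2 ... s_(p-1) adds (p-1) crossings.
  Crossings = p^2 * c(K) + (p-1)*|q|
Step 2: = 5^2 * 20 + (5-1)*2
Step 3: = 25*20 + 4*2
Step 4: = 500 + 8 = 508

508


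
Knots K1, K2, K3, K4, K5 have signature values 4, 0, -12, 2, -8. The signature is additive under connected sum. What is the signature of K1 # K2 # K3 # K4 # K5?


The signature is additive under connected sum.
signature(K1 # K2 # K3 # K4 # K5) = (4) + (0) + (-12) + (2) + (-8)
= -14

-14


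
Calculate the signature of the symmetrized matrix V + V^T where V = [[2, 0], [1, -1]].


Step 1: V + V^T = [[4, 1], [1, -2]]
Step 2: trace = 2, det = -9
Step 3: Discriminant = 2^2 - 4*(-9) = 40
Step 4: Eigenvalues: 4.16228, -2.16228
Step 5: Signature = (# positive eigenvalues) - (# negative eigenvalues) = 0

0


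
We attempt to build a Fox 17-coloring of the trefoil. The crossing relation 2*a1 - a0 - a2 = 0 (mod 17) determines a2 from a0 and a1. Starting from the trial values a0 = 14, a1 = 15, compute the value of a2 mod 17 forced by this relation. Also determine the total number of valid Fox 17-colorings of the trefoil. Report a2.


Step 1: Apply the given crossing relation 2*a1 - a0 - a2 = 0 (mod 17).
  a2 = 2*a1 - a0 mod 17
  a2 = 2*15 - 14 mod 17
  a2 = 30 - 14 mod 17
  a2 = 16 mod 17 = 16
Step 2: The trefoil has determinant 3.
  Number of Fox p-colorings (p prime) is p^2 if p = 3, else p.
  Since 17 does not divide 3, only trivial (constant) colorings exist.
  (So the trial a0 = 14, a1 = 15 with a0 != a1 does NOT extend to a valid coloring of the whole trefoil: the other two crossing relations require 3*(a1 - a0) = 0 (mod 17), which fails.)
  Total colorings = 17
Step 3: a2 = 16, total Fox 17-colorings = 17

16


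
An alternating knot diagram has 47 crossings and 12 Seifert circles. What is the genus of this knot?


For alternating knots, g = (c - s + 1)/2.
= (47 - 12 + 1)/2
= 36/2 = 18

18


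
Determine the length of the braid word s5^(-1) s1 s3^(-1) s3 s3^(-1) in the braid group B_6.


The word length counts the number of generators (including inverses).
Listing each generator: s5^(-1), s1, s3^(-1), s3, s3^(-1)
There are 5 generators in this braid word.

5


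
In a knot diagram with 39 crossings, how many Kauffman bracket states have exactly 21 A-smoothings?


We choose which 21 of 39 crossings get A-smoothings.
C(39, 21) = 39! / (21! * 18!)
= 62359143990

62359143990


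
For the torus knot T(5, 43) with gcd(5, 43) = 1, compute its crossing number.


For a torus knot T(p, q) with gcd(p,q)=1,
the crossing number is min(p*(q-1), q*(p-1)).
p*(q-1) = 5*42 = 210
q*(p-1) = 43*4 = 172
min(210, 172) = 172

172


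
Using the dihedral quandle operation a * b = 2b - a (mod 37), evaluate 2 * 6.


2 * 6 = 2*6 - 2 mod 37
= 12 - 2 mod 37
= 10 mod 37 = 10

10


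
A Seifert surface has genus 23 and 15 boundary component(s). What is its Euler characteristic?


chi = 2 - 2g - b
= 2 - 2*23 - 15
= 2 - 46 - 15 = -59

-59


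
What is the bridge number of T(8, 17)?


The bridge number of T(p,q) is min(p,q).
min(8, 17) = 8

8


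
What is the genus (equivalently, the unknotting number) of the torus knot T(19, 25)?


For a torus knot T(p,q), both the unknotting number and genus equal (p-1)(q-1)/2.
= (19-1)(25-1)/2
= 18*24/2
= 432/2 = 216

216


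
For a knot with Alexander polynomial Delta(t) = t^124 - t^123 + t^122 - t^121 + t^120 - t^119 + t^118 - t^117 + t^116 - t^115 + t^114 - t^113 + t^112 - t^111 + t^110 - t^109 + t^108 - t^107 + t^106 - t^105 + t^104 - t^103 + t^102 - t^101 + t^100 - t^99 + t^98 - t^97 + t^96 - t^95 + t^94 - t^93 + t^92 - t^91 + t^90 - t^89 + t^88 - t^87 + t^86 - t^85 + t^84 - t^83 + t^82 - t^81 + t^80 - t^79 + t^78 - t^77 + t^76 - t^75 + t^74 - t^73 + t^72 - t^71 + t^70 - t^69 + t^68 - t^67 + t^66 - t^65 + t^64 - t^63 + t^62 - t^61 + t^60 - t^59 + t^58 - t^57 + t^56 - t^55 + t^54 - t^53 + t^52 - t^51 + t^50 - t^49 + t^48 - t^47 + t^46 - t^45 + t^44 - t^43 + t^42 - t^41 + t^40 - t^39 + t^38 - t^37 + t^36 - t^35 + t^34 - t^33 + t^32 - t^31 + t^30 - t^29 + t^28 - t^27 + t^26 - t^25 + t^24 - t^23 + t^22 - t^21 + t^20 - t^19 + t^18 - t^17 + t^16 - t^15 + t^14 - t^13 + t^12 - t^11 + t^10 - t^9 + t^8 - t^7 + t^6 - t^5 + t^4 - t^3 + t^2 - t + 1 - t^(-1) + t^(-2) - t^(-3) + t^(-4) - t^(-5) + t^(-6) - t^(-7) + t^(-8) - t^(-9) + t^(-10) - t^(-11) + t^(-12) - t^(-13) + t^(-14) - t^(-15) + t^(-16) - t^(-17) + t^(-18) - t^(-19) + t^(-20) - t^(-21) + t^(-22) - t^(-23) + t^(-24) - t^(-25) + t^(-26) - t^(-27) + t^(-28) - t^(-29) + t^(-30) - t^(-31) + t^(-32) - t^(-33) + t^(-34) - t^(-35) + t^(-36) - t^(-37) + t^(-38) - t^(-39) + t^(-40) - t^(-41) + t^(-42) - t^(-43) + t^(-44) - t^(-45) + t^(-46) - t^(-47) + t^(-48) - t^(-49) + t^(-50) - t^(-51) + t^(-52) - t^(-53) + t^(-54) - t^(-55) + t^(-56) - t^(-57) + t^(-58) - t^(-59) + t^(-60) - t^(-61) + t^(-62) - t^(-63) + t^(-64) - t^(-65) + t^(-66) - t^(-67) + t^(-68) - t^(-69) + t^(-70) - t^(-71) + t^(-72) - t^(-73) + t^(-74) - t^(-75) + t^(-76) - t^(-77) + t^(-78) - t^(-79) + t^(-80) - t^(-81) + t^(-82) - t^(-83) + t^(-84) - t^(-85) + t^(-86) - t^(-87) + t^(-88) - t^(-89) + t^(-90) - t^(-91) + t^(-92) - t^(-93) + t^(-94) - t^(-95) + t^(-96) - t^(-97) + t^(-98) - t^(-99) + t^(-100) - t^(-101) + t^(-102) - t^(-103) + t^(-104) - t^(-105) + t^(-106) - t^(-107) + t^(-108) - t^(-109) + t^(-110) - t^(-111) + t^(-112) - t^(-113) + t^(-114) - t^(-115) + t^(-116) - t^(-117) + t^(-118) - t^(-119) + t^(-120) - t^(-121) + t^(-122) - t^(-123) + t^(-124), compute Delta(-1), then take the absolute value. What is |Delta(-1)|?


Step 1: The polynomial has 249 terms with alternating signs, exponents from 124 down to -124.
Step 2: Substitute t = -1. The i-th term has coefficient (-1)^i and exponent (m-i),
  so its value is (-1)^i * (-1)^(m-i) = (-1)^m = 1 for every i.
Step 3: All 249 terms equal 1, so Delta(-1) = 249 * (1) = 249
Step 4: |Delta(-1)| = 249

249
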